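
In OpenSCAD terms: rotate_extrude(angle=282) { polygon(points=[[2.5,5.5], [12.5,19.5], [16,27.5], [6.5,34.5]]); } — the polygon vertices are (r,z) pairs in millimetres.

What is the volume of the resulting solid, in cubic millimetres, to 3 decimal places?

Profile (r,z), 4 vertices: (2.5,5.5) (12.5,19.5) (16,27.5) (6.5,34.5)
edge 0: (2.5,5.5)→(12.5,19.5)  cross = 2.5·19.5 − 12.5·5.5 = -20.0000; (r_i+r_j)·cross = 15·-20.0000 = -300.0000
edge 1: (12.5,19.5)→(16,27.5)  cross = 12.5·27.5 − 16·19.5 = 31.7500; (r_i+r_j)·cross = 28.5·31.7500 = 904.8750
edge 2: (16,27.5)→(6.5,34.5)  cross = 16·34.5 − 6.5·27.5 = 373.2500; (r_i+r_j)·cross = 22.5·373.2500 = 8398.1250
edge 3: (6.5,34.5)→(2.5,5.5)  cross = 6.5·5.5 − 2.5·34.5 = -50.5000; (r_i+r_j)·cross = 9·-50.5000 = -454.5000
Σcross = 334.5000 → A = |Σcross|/2 = 167.2500 mm²
Σ(r_i+r_j)·cross = 8548.5000 → first moment M = |Σ|/6 = 1424.7500
R_c = M/A = 1424.7500/167.2500 = 8.5187 mm
θ = 282° = 4.921828 rad
V = θ·R_c·A = 4.921828·8.5187·167.2500 = 7012.375 mm³

Volume = 7012.375 mm³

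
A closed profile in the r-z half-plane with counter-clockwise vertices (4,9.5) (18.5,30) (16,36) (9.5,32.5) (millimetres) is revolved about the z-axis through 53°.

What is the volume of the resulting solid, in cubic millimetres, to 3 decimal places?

Profile (r,z), 4 vertices: (4,9.5) (18.5,30) (16,36) (9.5,32.5)
edge 0: (4,9.5)→(18.5,30)  cross = 4·30 − 18.5·9.5 = -55.7500; (r_i+r_j)·cross = 22.5·-55.7500 = -1254.3750
edge 1: (18.5,30)→(16,36)  cross = 18.5·36 − 16·30 = 186.0000; (r_i+r_j)·cross = 34.5·186.0000 = 6417.0000
edge 2: (16,36)→(9.5,32.5)  cross = 16·32.5 − 9.5·36 = 178.0000; (r_i+r_j)·cross = 25.5·178.0000 = 4539.0000
edge 3: (9.5,32.5)→(4,9.5)  cross = 9.5·9.5 − 4·32.5 = -39.7500; (r_i+r_j)·cross = 13.5·-39.7500 = -536.6250
Σcross = 268.5000 → A = |Σcross|/2 = 134.2500 mm²
Σ(r_i+r_j)·cross = 9165.0000 → first moment M = |Σ|/6 = 1527.5000
R_c = M/A = 1527.5000/134.2500 = 11.3780 mm
θ = 53° = 0.925025 rad
V = θ·R_c·A = 0.925025·11.3780·134.2500 = 1412.975 mm³

Volume = 1412.975 mm³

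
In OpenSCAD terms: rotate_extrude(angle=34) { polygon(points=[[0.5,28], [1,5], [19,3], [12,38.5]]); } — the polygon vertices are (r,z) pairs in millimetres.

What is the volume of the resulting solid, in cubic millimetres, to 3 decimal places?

Profile (r,z), 4 vertices: (0.5,28) (1,5) (19,3) (12,38.5)
edge 0: (0.5,28)→(1,5)  cross = 0.5·5 − 1·28 = -25.5000; (r_i+r_j)·cross = 1.5·-25.5000 = -38.2500
edge 1: (1,5)→(19,3)  cross = 1·3 − 19·5 = -92.0000; (r_i+r_j)·cross = 20·-92.0000 = -1840.0000
edge 2: (19,3)→(12,38.5)  cross = 19·38.5 − 12·3 = 695.5000; (r_i+r_j)·cross = 31·695.5000 = 21560.5000
edge 3: (12,38.5)→(0.5,28)  cross = 12·28 − 0.5·38.5 = 316.7500; (r_i+r_j)·cross = 12.5·316.7500 = 3959.3750
Σcross = 894.7500 → A = |Σcross|/2 = 447.3750 mm²
Σ(r_i+r_j)·cross = 23641.6250 → first moment M = |Σ|/6 = 3940.2708
R_c = M/A = 3940.2708/447.3750 = 8.8075 mm
θ = 34° = 0.593412 rad
V = θ·R_c·A = 0.593412·8.8075·447.3750 = 2338.204 mm³

Volume = 2338.204 mm³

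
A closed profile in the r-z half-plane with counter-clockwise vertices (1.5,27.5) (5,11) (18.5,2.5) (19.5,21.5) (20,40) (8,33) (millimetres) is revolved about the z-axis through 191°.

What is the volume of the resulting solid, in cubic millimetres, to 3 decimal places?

Profile (r,z), 6 vertices: (1.5,27.5) (5,11) (18.5,2.5) (19.5,21.5) (20,40) (8,33)
edge 0: (1.5,27.5)→(5,11)  cross = 1.5·11 − 5·27.5 = -121.0000; (r_i+r_j)·cross = 6.5·-121.0000 = -786.5000
edge 1: (5,11)→(18.5,2.5)  cross = 5·2.5 − 18.5·11 = -191.0000; (r_i+r_j)·cross = 23.5·-191.0000 = -4488.5000
edge 2: (18.5,2.5)→(19.5,21.5)  cross = 18.5·21.5 − 19.5·2.5 = 349.0000; (r_i+r_j)·cross = 38·349.0000 = 13262.0000
edge 3: (19.5,21.5)→(20,40)  cross = 19.5·40 − 20·21.5 = 350.0000; (r_i+r_j)·cross = 39.5·350.0000 = 13825.0000
edge 4: (20,40)→(8,33)  cross = 20·33 − 8·40 = 340.0000; (r_i+r_j)·cross = 28·340.0000 = 9520.0000
edge 5: (8,33)→(1.5,27.5)  cross = 8·27.5 − 1.5·33 = 170.5000; (r_i+r_j)·cross = 9.5·170.5000 = 1619.7500
Σcross = 897.5000 → A = |Σcross|/2 = 448.7500 mm²
Σ(r_i+r_j)·cross = 32951.7500 → first moment M = |Σ|/6 = 5491.9583
R_c = M/A = 5491.9583/448.7500 = 12.2383 mm
θ = 191° = 3.333579 rad
V = θ·R_c·A = 3.333579·12.2383·448.7500 = 18307.876 mm³

Volume = 18307.876 mm³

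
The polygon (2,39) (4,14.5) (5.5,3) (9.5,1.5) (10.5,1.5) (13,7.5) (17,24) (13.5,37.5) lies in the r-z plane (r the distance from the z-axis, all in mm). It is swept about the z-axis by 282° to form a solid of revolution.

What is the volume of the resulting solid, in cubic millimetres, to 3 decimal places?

Volume = 17839.988 mm³

Profile (r,z), 8 vertices: (2,39) (4,14.5) (5.5,3) (9.5,1.5) (10.5,1.5) (13,7.5) (17,24) (13.5,37.5)
edge 0: (2,39)→(4,14.5)  cross = 2·14.5 − 4·39 = -127.0000; (r_i+r_j)·cross = 6·-127.0000 = -762.0000
edge 1: (4,14.5)→(5.5,3)  cross = 4·3 − 5.5·14.5 = -67.7500; (r_i+r_j)·cross = 9.5·-67.7500 = -643.6250
edge 2: (5.5,3)→(9.5,1.5)  cross = 5.5·1.5 − 9.5·3 = -20.2500; (r_i+r_j)·cross = 15·-20.2500 = -303.7500
edge 3: (9.5,1.5)→(10.5,1.5)  cross = 9.5·1.5 − 10.5·1.5 = -1.5000; (r_i+r_j)·cross = 20·-1.5000 = -30.0000
edge 4: (10.5,1.5)→(13,7.5)  cross = 10.5·7.5 − 13·1.5 = 59.2500; (r_i+r_j)·cross = 23.5·59.2500 = 1392.3750
edge 5: (13,7.5)→(17,24)  cross = 13·24 − 17·7.5 = 184.5000; (r_i+r_j)·cross = 30·184.5000 = 5535.0000
edge 6: (17,24)→(13.5,37.5)  cross = 17·37.5 − 13.5·24 = 313.5000; (r_i+r_j)·cross = 30.5·313.5000 = 9561.7500
edge 7: (13.5,37.5)→(2,39)  cross = 13.5·39 − 2·37.5 = 451.5000; (r_i+r_j)·cross = 15.5·451.5000 = 6998.2500
Σcross = 792.2500 → A = |Σcross|/2 = 396.1250 mm²
Σ(r_i+r_j)·cross = 21748.0000 → first moment M = |Σ|/6 = 3624.6667
R_c = M/A = 3624.6667/396.1250 = 9.1503 mm
θ = 282° = 4.921828 rad
V = θ·R_c·A = 4.921828·9.1503·396.1250 = 17839.988 mm³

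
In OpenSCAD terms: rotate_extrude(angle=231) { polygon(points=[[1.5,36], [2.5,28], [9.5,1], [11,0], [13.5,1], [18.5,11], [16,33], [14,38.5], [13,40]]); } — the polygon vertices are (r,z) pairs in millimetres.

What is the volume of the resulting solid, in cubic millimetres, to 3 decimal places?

Profile (r,z), 9 vertices: (1.5,36) (2.5,28) (9.5,1) (11,0) (13.5,1) (18.5,11) (16,33) (14,38.5) (13,40)
edge 0: (1.5,36)→(2.5,28)  cross = 1.5·28 − 2.5·36 = -48.0000; (r_i+r_j)·cross = 4·-48.0000 = -192.0000
edge 1: (2.5,28)→(9.5,1)  cross = 2.5·1 − 9.5·28 = -263.5000; (r_i+r_j)·cross = 12·-263.5000 = -3162.0000
edge 2: (9.5,1)→(11,0)  cross = 9.5·0 − 11·1 = -11.0000; (r_i+r_j)·cross = 20.5·-11.0000 = -225.5000
edge 3: (11,0)→(13.5,1)  cross = 11·1 − 13.5·0 = 11.0000; (r_i+r_j)·cross = 24.5·11.0000 = 269.5000
edge 4: (13.5,1)→(18.5,11)  cross = 13.5·11 − 18.5·1 = 130.0000; (r_i+r_j)·cross = 32·130.0000 = 4160.0000
edge 5: (18.5,11)→(16,33)  cross = 18.5·33 − 16·11 = 434.5000; (r_i+r_j)·cross = 34.5·434.5000 = 14990.2500
edge 6: (16,33)→(14,38.5)  cross = 16·38.5 − 14·33 = 154.0000; (r_i+r_j)·cross = 30·154.0000 = 4620.0000
edge 7: (14,38.5)→(13,40)  cross = 14·40 − 13·38.5 = 59.5000; (r_i+r_j)·cross = 27·59.5000 = 1606.5000
edge 8: (13,40)→(1.5,36)  cross = 13·36 − 1.5·40 = 408.0000; (r_i+r_j)·cross = 14.5·408.0000 = 5916.0000
Σcross = 874.5000 → A = |Σcross|/2 = 437.2500 mm²
Σ(r_i+r_j)·cross = 27982.7500 → first moment M = |Σ|/6 = 4663.7917
R_c = M/A = 4663.7917/437.2500 = 10.6662 mm
θ = 231° = 4.031711 rad
V = θ·R_c·A = 4.031711·10.6662·437.2500 = 18803.058 mm³

Volume = 18803.058 mm³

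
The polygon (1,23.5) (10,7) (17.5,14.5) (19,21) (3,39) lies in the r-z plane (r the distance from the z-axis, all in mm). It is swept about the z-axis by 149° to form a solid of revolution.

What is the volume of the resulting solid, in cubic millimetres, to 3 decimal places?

Volume = 7156.146 mm³

Profile (r,z), 5 vertices: (1,23.5) (10,7) (17.5,14.5) (19,21) (3,39)
edge 0: (1,23.5)→(10,7)  cross = 1·7 − 10·23.5 = -228.0000; (r_i+r_j)·cross = 11·-228.0000 = -2508.0000
edge 1: (10,7)→(17.5,14.5)  cross = 10·14.5 − 17.5·7 = 22.5000; (r_i+r_j)·cross = 27.5·22.5000 = 618.7500
edge 2: (17.5,14.5)→(19,21)  cross = 17.5·21 − 19·14.5 = 92.0000; (r_i+r_j)·cross = 36.5·92.0000 = 3358.0000
edge 3: (19,21)→(3,39)  cross = 19·39 − 3·21 = 678.0000; (r_i+r_j)·cross = 22·678.0000 = 14916.0000
edge 4: (3,39)→(1,23.5)  cross = 3·23.5 − 1·39 = 31.5000; (r_i+r_j)·cross = 4·31.5000 = 126.0000
Σcross = 596.0000 → A = |Σcross|/2 = 298.0000 mm²
Σ(r_i+r_j)·cross = 16510.7500 → first moment M = |Σ|/6 = 2751.7917
R_c = M/A = 2751.7917/298.0000 = 9.2342 mm
θ = 149° = 2.600541 rad
V = θ·R_c·A = 2.600541·9.2342·298.0000 = 7156.146 mm³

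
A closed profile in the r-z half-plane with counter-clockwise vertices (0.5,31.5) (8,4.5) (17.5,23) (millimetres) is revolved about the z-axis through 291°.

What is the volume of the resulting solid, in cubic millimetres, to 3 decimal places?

Volume = 8698.900 mm³

Profile (r,z), 3 vertices: (0.5,31.5) (8,4.5) (17.5,23)
edge 0: (0.5,31.5)→(8,4.5)  cross = 0.5·4.5 − 8·31.5 = -249.7500; (r_i+r_j)·cross = 8.5·-249.7500 = -2122.8750
edge 1: (8,4.5)→(17.5,23)  cross = 8·23 − 17.5·4.5 = 105.2500; (r_i+r_j)·cross = 25.5·105.2500 = 2683.8750
edge 2: (17.5,23)→(0.5,31.5)  cross = 17.5·31.5 − 0.5·23 = 539.7500; (r_i+r_j)·cross = 18·539.7500 = 9715.5000
Σcross = 395.2500 → A = |Σcross|/2 = 197.6250 mm²
Σ(r_i+r_j)·cross = 10276.5000 → first moment M = |Σ|/6 = 1712.7500
R_c = M/A = 1712.7500/197.6250 = 8.6667 mm
θ = 291° = 5.078908 rad
V = θ·R_c·A = 5.078908·8.6667·197.6250 = 8698.900 mm³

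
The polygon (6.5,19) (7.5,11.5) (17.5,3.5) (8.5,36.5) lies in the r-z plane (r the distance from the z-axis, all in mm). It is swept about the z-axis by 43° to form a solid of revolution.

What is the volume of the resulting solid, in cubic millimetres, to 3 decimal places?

Profile (r,z), 4 vertices: (6.5,19) (7.5,11.5) (17.5,3.5) (8.5,36.5)
edge 0: (6.5,19)→(7.5,11.5)  cross = 6.5·11.5 − 7.5·19 = -67.7500; (r_i+r_j)·cross = 14·-67.7500 = -948.5000
edge 1: (7.5,11.5)→(17.5,3.5)  cross = 7.5·3.5 − 17.5·11.5 = -175.0000; (r_i+r_j)·cross = 25·-175.0000 = -4375.0000
edge 2: (17.5,3.5)→(8.5,36.5)  cross = 17.5·36.5 − 8.5·3.5 = 609.0000; (r_i+r_j)·cross = 26·609.0000 = 15834.0000
edge 3: (8.5,36.5)→(6.5,19)  cross = 8.5·19 − 6.5·36.5 = -75.7500; (r_i+r_j)·cross = 15·-75.7500 = -1136.2500
Σcross = 290.5000 → A = |Σcross|/2 = 145.2500 mm²
Σ(r_i+r_j)·cross = 9374.2500 → first moment M = |Σ|/6 = 1562.3750
R_c = M/A = 1562.3750/145.2500 = 10.7565 mm
θ = 43° = 0.750492 rad
V = θ·R_c·A = 0.750492·10.7565·145.2500 = 1172.549 mm³

Volume = 1172.549 mm³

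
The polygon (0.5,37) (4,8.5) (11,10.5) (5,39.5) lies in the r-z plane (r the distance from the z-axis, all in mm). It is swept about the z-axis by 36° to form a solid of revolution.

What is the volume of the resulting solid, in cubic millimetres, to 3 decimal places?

Profile (r,z), 4 vertices: (0.5,37) (4,8.5) (11,10.5) (5,39.5)
edge 0: (0.5,37)→(4,8.5)  cross = 0.5·8.5 − 4·37 = -143.7500; (r_i+r_j)·cross = 4.5·-143.7500 = -646.8750
edge 1: (4,8.5)→(11,10.5)  cross = 4·10.5 − 11·8.5 = -51.5000; (r_i+r_j)·cross = 15·-51.5000 = -772.5000
edge 2: (11,10.5)→(5,39.5)  cross = 11·39.5 − 5·10.5 = 382.0000; (r_i+r_j)·cross = 16·382.0000 = 6112.0000
edge 3: (5,39.5)→(0.5,37)  cross = 5·37 − 0.5·39.5 = 165.2500; (r_i+r_j)·cross = 5.5·165.2500 = 908.8750
Σcross = 352.0000 → A = |Σcross|/2 = 176.0000 mm²
Σ(r_i+r_j)·cross = 5601.5000 → first moment M = |Σ|/6 = 933.5833
R_c = M/A = 933.5833/176.0000 = 5.3045 mm
θ = 36° = 0.628319 rad
V = θ·R_c·A = 0.628319·5.3045·176.0000 = 586.588 mm³

Volume = 586.588 mm³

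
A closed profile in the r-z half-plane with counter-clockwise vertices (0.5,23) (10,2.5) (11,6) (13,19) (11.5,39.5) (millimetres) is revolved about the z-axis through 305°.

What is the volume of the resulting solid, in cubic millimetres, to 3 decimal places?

Profile (r,z), 5 vertices: (0.5,23) (10,2.5) (11,6) (13,19) (11.5,39.5)
edge 0: (0.5,23)→(10,2.5)  cross = 0.5·2.5 − 10·23 = -228.7500; (r_i+r_j)·cross = 10.5·-228.7500 = -2401.8750
edge 1: (10,2.5)→(11,6)  cross = 10·6 − 11·2.5 = 32.5000; (r_i+r_j)·cross = 21·32.5000 = 682.5000
edge 2: (11,6)→(13,19)  cross = 11·19 − 13·6 = 131.0000; (r_i+r_j)·cross = 24·131.0000 = 3144.0000
edge 3: (13,19)→(11.5,39.5)  cross = 13·39.5 − 11.5·19 = 295.0000; (r_i+r_j)·cross = 24.5·295.0000 = 7227.5000
edge 4: (11.5,39.5)→(0.5,23)  cross = 11.5·23 − 0.5·39.5 = 244.7500; (r_i+r_j)·cross = 12·244.7500 = 2937.0000
Σcross = 474.5000 → A = |Σcross|/2 = 237.2500 mm²
Σ(r_i+r_j)·cross = 11589.1250 → first moment M = |Σ|/6 = 1931.5208
R_c = M/A = 1931.5208/237.2500 = 8.1413 mm
θ = 305° = 5.323254 rad
V = θ·R_c·A = 5.323254·8.1413·237.2500 = 10281.976 mm³

Volume = 10281.976 mm³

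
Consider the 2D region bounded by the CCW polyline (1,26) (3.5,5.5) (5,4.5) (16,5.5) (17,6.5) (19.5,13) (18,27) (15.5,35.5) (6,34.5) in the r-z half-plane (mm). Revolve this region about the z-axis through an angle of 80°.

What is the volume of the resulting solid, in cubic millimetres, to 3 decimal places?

Profile (r,z), 9 vertices: (1,26) (3.5,5.5) (5,4.5) (16,5.5) (17,6.5) (19.5,13) (18,27) (15.5,35.5) (6,34.5)
edge 0: (1,26)→(3.5,5.5)  cross = 1·5.5 − 3.5·26 = -85.5000; (r_i+r_j)·cross = 4.5·-85.5000 = -384.7500
edge 1: (3.5,5.5)→(5,4.5)  cross = 3.5·4.5 − 5·5.5 = -11.7500; (r_i+r_j)·cross = 8.5·-11.7500 = -99.8750
edge 2: (5,4.5)→(16,5.5)  cross = 5·5.5 − 16·4.5 = -44.5000; (r_i+r_j)·cross = 21·-44.5000 = -934.5000
edge 3: (16,5.5)→(17,6.5)  cross = 16·6.5 − 17·5.5 = 10.5000; (r_i+r_j)·cross = 33·10.5000 = 346.5000
edge 4: (17,6.5)→(19.5,13)  cross = 17·13 − 19.5·6.5 = 94.2500; (r_i+r_j)·cross = 36.5·94.2500 = 3440.1250
edge 5: (19.5,13)→(18,27)  cross = 19.5·27 − 18·13 = 292.5000; (r_i+r_j)·cross = 37.5·292.5000 = 10968.7500
edge 6: (18,27)→(15.5,35.5)  cross = 18·35.5 − 15.5·27 = 220.5000; (r_i+r_j)·cross = 33.5·220.5000 = 7386.7500
edge 7: (15.5,35.5)→(6,34.5)  cross = 15.5·34.5 − 6·35.5 = 321.7500; (r_i+r_j)·cross = 21.5·321.7500 = 6917.6250
edge 8: (6,34.5)→(1,26)  cross = 6·26 − 1·34.5 = 121.5000; (r_i+r_j)·cross = 7·121.5000 = 850.5000
Σcross = 919.2500 → A = |Σcross|/2 = 459.6250 mm²
Σ(r_i+r_j)·cross = 28491.1250 → first moment M = |Σ|/6 = 4748.5208
R_c = M/A = 4748.5208/459.6250 = 10.3313 mm
θ = 80° = 1.396263 rad
V = θ·R_c·A = 1.396263·10.3313·459.6250 = 6630.186 mm³

Volume = 6630.186 mm³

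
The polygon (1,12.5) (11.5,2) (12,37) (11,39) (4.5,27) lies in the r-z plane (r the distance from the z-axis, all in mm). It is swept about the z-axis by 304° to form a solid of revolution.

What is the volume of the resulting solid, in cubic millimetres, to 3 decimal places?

Volume = 9825.017 mm³

Profile (r,z), 5 vertices: (1,12.5) (11.5,2) (12,37) (11,39) (4.5,27)
edge 0: (1,12.5)→(11.5,2)  cross = 1·2 − 11.5·12.5 = -141.7500; (r_i+r_j)·cross = 12.5·-141.7500 = -1771.8750
edge 1: (11.5,2)→(12,37)  cross = 11.5·37 − 12·2 = 401.5000; (r_i+r_j)·cross = 23.5·401.5000 = 9435.2500
edge 2: (12,37)→(11,39)  cross = 12·39 − 11·37 = 61.0000; (r_i+r_j)·cross = 23·61.0000 = 1403.0000
edge 3: (11,39)→(4.5,27)  cross = 11·27 − 4.5·39 = 121.5000; (r_i+r_j)·cross = 15.5·121.5000 = 1883.2500
edge 4: (4.5,27)→(1,12.5)  cross = 4.5·12.5 − 1·27 = 29.2500; (r_i+r_j)·cross = 5.5·29.2500 = 160.8750
Σcross = 471.5000 → A = |Σcross|/2 = 235.7500 mm²
Σ(r_i+r_j)·cross = 11110.5000 → first moment M = |Σ|/6 = 1851.7500
R_c = M/A = 1851.7500/235.7500 = 7.8547 mm
θ = 304° = 5.305801 rad
V = θ·R_c·A = 5.305801·7.8547·235.7500 = 9825.017 mm³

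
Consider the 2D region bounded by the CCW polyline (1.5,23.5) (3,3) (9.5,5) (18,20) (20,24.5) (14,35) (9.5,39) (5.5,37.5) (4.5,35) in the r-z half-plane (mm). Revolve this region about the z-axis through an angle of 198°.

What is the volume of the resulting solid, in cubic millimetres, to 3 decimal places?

Profile (r,z), 9 vertices: (1.5,23.5) (3,3) (9.5,5) (18,20) (20,24.5) (14,35) (9.5,39) (5.5,37.5) (4.5,35)
edge 0: (1.5,23.5)→(3,3)  cross = 1.5·3 − 3·23.5 = -66.0000; (r_i+r_j)·cross = 4.5·-66.0000 = -297.0000
edge 1: (3,3)→(9.5,5)  cross = 3·5 − 9.5·3 = -13.5000; (r_i+r_j)·cross = 12.5·-13.5000 = -168.7500
edge 2: (9.5,5)→(18,20)  cross = 9.5·20 − 18·5 = 100.0000; (r_i+r_j)·cross = 27.5·100.0000 = 2750.0000
edge 3: (18,20)→(20,24.5)  cross = 18·24.5 − 20·20 = 41.0000; (r_i+r_j)·cross = 38·41.0000 = 1558.0000
edge 4: (20,24.5)→(14,35)  cross = 20·35 − 14·24.5 = 357.0000; (r_i+r_j)·cross = 34·357.0000 = 12138.0000
edge 5: (14,35)→(9.5,39)  cross = 14·39 − 9.5·35 = 213.5000; (r_i+r_j)·cross = 23.5·213.5000 = 5017.2500
edge 6: (9.5,39)→(5.5,37.5)  cross = 9.5·37.5 − 5.5·39 = 141.7500; (r_i+r_j)·cross = 15·141.7500 = 2126.2500
edge 7: (5.5,37.5)→(4.5,35)  cross = 5.5·35 − 4.5·37.5 = 23.7500; (r_i+r_j)·cross = 10·23.7500 = 237.5000
edge 8: (4.5,35)→(1.5,23.5)  cross = 4.5·23.5 − 1.5·35 = 53.2500; (r_i+r_j)·cross = 6·53.2500 = 319.5000
Σcross = 850.7500 → A = |Σcross|/2 = 425.3750 mm²
Σ(r_i+r_j)·cross = 23680.7500 → first moment M = |Σ|/6 = 3946.7917
R_c = M/A = 3946.7917/425.3750 = 9.2784 mm
θ = 198° = 3.455752 rad
V = θ·R_c·A = 3.455752·9.2784·425.3750 = 13639.133 mm³

Volume = 13639.133 mm³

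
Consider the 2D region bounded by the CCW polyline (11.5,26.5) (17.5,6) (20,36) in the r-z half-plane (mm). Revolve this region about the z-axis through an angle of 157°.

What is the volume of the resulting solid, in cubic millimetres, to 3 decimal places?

Volume = 5174.919 mm³

Profile (r,z), 3 vertices: (11.5,26.5) (17.5,6) (20,36)
edge 0: (11.5,26.5)→(17.5,6)  cross = 11.5·6 − 17.5·26.5 = -394.7500; (r_i+r_j)·cross = 29·-394.7500 = -11447.7500
edge 1: (17.5,6)→(20,36)  cross = 17.5·36 − 20·6 = 510.0000; (r_i+r_j)·cross = 37.5·510.0000 = 19125.0000
edge 2: (20,36)→(11.5,26.5)  cross = 20·26.5 − 11.5·36 = 116.0000; (r_i+r_j)·cross = 31.5·116.0000 = 3654.0000
Σcross = 231.2500 → A = |Σcross|/2 = 115.6250 mm²
Σ(r_i+r_j)·cross = 11331.2500 → first moment M = |Σ|/6 = 1888.5417
R_c = M/A = 1888.5417/115.6250 = 16.3333 mm
θ = 157° = 2.740167 rad
V = θ·R_c·A = 2.740167·16.3333·115.6250 = 5174.919 mm³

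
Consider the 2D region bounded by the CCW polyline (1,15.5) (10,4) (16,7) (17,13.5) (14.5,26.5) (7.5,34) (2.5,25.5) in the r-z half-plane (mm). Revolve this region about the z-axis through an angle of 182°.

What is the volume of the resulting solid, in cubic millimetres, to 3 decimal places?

Profile (r,z), 7 vertices: (1,15.5) (10,4) (16,7) (17,13.5) (14.5,26.5) (7.5,34) (2.5,25.5)
edge 0: (1,15.5)→(10,4)  cross = 1·4 − 10·15.5 = -151.0000; (r_i+r_j)·cross = 11·-151.0000 = -1661.0000
edge 1: (10,4)→(16,7)  cross = 10·7 − 16·4 = 6.0000; (r_i+r_j)·cross = 26·6.0000 = 156.0000
edge 2: (16,7)→(17,13.5)  cross = 16·13.5 − 17·7 = 97.0000; (r_i+r_j)·cross = 33·97.0000 = 3201.0000
edge 3: (17,13.5)→(14.5,26.5)  cross = 17·26.5 − 14.5·13.5 = 254.7500; (r_i+r_j)·cross = 31.5·254.7500 = 8024.6250
edge 4: (14.5,26.5)→(7.5,34)  cross = 14.5·34 − 7.5·26.5 = 294.2500; (r_i+r_j)·cross = 22·294.2500 = 6473.5000
edge 5: (7.5,34)→(2.5,25.5)  cross = 7.5·25.5 − 2.5·34 = 106.2500; (r_i+r_j)·cross = 10·106.2500 = 1062.5000
edge 6: (2.5,25.5)→(1,15.5)  cross = 2.5·15.5 − 1·25.5 = 13.2500; (r_i+r_j)·cross = 3.5·13.2500 = 46.3750
Σcross = 620.5000 → A = |Σcross|/2 = 310.2500 mm²
Σ(r_i+r_j)·cross = 17303.0000 → first moment M = |Σ|/6 = 2883.8333
R_c = M/A = 2883.8333/310.2500 = 9.2952 mm
θ = 182° = 3.176499 rad
V = θ·R_c·A = 3.176499·9.2952·310.2500 = 9160.494 mm³

Volume = 9160.494 mm³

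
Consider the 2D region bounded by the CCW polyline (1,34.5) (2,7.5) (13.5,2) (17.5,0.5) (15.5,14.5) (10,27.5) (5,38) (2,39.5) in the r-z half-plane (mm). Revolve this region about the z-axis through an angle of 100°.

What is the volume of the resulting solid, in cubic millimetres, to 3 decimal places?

Volume = 5032.002 mm³

Profile (r,z), 8 vertices: (1,34.5) (2,7.5) (13.5,2) (17.5,0.5) (15.5,14.5) (10,27.5) (5,38) (2,39.5)
edge 0: (1,34.5)→(2,7.5)  cross = 1·7.5 − 2·34.5 = -61.5000; (r_i+r_j)·cross = 3·-61.5000 = -184.5000
edge 1: (2,7.5)→(13.5,2)  cross = 2·2 − 13.5·7.5 = -97.2500; (r_i+r_j)·cross = 15.5·-97.2500 = -1507.3750
edge 2: (13.5,2)→(17.5,0.5)  cross = 13.5·0.5 − 17.5·2 = -28.2500; (r_i+r_j)·cross = 31·-28.2500 = -875.7500
edge 3: (17.5,0.5)→(15.5,14.5)  cross = 17.5·14.5 − 15.5·0.5 = 246.0000; (r_i+r_j)·cross = 33·246.0000 = 8118.0000
edge 4: (15.5,14.5)→(10,27.5)  cross = 15.5·27.5 − 10·14.5 = 281.2500; (r_i+r_j)·cross = 25.5·281.2500 = 7171.8750
edge 5: (10,27.5)→(5,38)  cross = 10·38 − 5·27.5 = 242.5000; (r_i+r_j)·cross = 15·242.5000 = 3637.5000
edge 6: (5,38)→(2,39.5)  cross = 5·39.5 − 2·38 = 121.5000; (r_i+r_j)·cross = 7·121.5000 = 850.5000
edge 7: (2,39.5)→(1,34.5)  cross = 2·34.5 − 1·39.5 = 29.5000; (r_i+r_j)·cross = 3·29.5000 = 88.5000
Σcross = 733.7500 → A = |Σcross|/2 = 366.8750 mm²
Σ(r_i+r_j)·cross = 17298.7500 → first moment M = |Σ|/6 = 2883.1250
R_c = M/A = 2883.1250/366.8750 = 7.8586 mm
θ = 100° = 1.745329 rad
V = θ·R_c·A = 1.745329·7.8586·366.8750 = 5032.002 mm³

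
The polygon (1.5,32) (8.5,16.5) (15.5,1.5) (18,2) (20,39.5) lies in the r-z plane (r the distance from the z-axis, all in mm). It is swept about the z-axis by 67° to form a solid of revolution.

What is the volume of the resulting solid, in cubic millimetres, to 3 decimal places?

Volume = 5810.529 mm³

Profile (r,z), 5 vertices: (1.5,32) (8.5,16.5) (15.5,1.5) (18,2) (20,39.5)
edge 0: (1.5,32)→(8.5,16.5)  cross = 1.5·16.5 − 8.5·32 = -247.2500; (r_i+r_j)·cross = 10·-247.2500 = -2472.5000
edge 1: (8.5,16.5)→(15.5,1.5)  cross = 8.5·1.5 − 15.5·16.5 = -243.0000; (r_i+r_j)·cross = 24·-243.0000 = -5832.0000
edge 2: (15.5,1.5)→(18,2)  cross = 15.5·2 − 18·1.5 = 4.0000; (r_i+r_j)·cross = 33.5·4.0000 = 134.0000
edge 3: (18,2)→(20,39.5)  cross = 18·39.5 − 20·2 = 671.0000; (r_i+r_j)·cross = 38·671.0000 = 25498.0000
edge 4: (20,39.5)→(1.5,32)  cross = 20·32 − 1.5·39.5 = 580.7500; (r_i+r_j)·cross = 21.5·580.7500 = 12486.1250
Σcross = 765.5000 → A = |Σcross|/2 = 382.7500 mm²
Σ(r_i+r_j)·cross = 29813.6250 → first moment M = |Σ|/6 = 4968.9375
R_c = M/A = 4968.9375/382.7500 = 12.9822 mm
θ = 67° = 1.169371 rad
V = θ·R_c·A = 1.169371·12.9822·382.7500 = 5810.529 mm³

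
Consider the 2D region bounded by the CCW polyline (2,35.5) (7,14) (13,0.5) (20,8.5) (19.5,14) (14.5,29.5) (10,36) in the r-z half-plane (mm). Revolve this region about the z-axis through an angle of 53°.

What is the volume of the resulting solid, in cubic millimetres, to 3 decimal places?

Profile (r,z), 7 vertices: (2,35.5) (7,14) (13,0.5) (20,8.5) (19.5,14) (14.5,29.5) (10,36)
edge 0: (2,35.5)→(7,14)  cross = 2·14 − 7·35.5 = -220.5000; (r_i+r_j)·cross = 9·-220.5000 = -1984.5000
edge 1: (7,14)→(13,0.5)  cross = 7·0.5 − 13·14 = -178.5000; (r_i+r_j)·cross = 20·-178.5000 = -3570.0000
edge 2: (13,0.5)→(20,8.5)  cross = 13·8.5 − 20·0.5 = 100.5000; (r_i+r_j)·cross = 33·100.5000 = 3316.5000
edge 3: (20,8.5)→(19.5,14)  cross = 20·14 − 19.5·8.5 = 114.2500; (r_i+r_j)·cross = 39.5·114.2500 = 4512.8750
edge 4: (19.5,14)→(14.5,29.5)  cross = 19.5·29.5 − 14.5·14 = 372.2500; (r_i+r_j)·cross = 34·372.2500 = 12656.5000
edge 5: (14.5,29.5)→(10,36)  cross = 14.5·36 − 10·29.5 = 227.0000; (r_i+r_j)·cross = 24.5·227.0000 = 5561.5000
edge 6: (10,36)→(2,35.5)  cross = 10·35.5 − 2·36 = 283.0000; (r_i+r_j)·cross = 12·283.0000 = 3396.0000
Σcross = 698.0000 → A = |Σcross|/2 = 349.0000 mm²
Σ(r_i+r_j)·cross = 23888.8750 → first moment M = |Σ|/6 = 3981.4792
R_c = M/A = 3981.4792/349.0000 = 11.4082 mm
θ = 53° = 0.925025 rad
V = θ·R_c·A = 0.925025·11.4082·349.0000 = 3682.966 mm³

Volume = 3682.966 mm³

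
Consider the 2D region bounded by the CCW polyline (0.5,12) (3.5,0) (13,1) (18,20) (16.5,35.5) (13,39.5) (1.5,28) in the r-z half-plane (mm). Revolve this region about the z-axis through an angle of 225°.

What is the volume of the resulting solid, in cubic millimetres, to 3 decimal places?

Profile (r,z), 7 vertices: (0.5,12) (3.5,0) (13,1) (18,20) (16.5,35.5) (13,39.5) (1.5,28)
edge 0: (0.5,12)→(3.5,0)  cross = 0.5·0 − 3.5·12 = -42.0000; (r_i+r_j)·cross = 4·-42.0000 = -168.0000
edge 1: (3.5,0)→(13,1)  cross = 3.5·1 − 13·0 = 3.5000; (r_i+r_j)·cross = 16.5·3.5000 = 57.7500
edge 2: (13,1)→(18,20)  cross = 13·20 − 18·1 = 242.0000; (r_i+r_j)·cross = 31·242.0000 = 7502.0000
edge 3: (18,20)→(16.5,35.5)  cross = 18·35.5 − 16.5·20 = 309.0000; (r_i+r_j)·cross = 34.5·309.0000 = 10660.5000
edge 4: (16.5,35.5)→(13,39.5)  cross = 16.5·39.5 − 13·35.5 = 190.2500; (r_i+r_j)·cross = 29.5·190.2500 = 5612.3750
edge 5: (13,39.5)→(1.5,28)  cross = 13·28 − 1.5·39.5 = 304.7500; (r_i+r_j)·cross = 14.5·304.7500 = 4418.8750
edge 6: (1.5,28)→(0.5,12)  cross = 1.5·12 − 0.5·28 = 4.0000; (r_i+r_j)·cross = 2·4.0000 = 8.0000
Σcross = 1011.5000 → A = |Σcross|/2 = 505.7500 mm²
Σ(r_i+r_j)·cross = 28091.5000 → first moment M = |Σ|/6 = 4681.9167
R_c = M/A = 4681.9167/505.7500 = 9.2574 mm
θ = 225° = 3.926991 rad
V = θ·R_c·A = 3.926991·9.2574·505.7500 = 18385.844 mm³

Volume = 18385.844 mm³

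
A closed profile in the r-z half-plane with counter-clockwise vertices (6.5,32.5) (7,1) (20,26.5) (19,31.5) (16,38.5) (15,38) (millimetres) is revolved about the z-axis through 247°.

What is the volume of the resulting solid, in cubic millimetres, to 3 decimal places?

Volume = 14727.149 mm³

Profile (r,z), 6 vertices: (6.5,32.5) (7,1) (20,26.5) (19,31.5) (16,38.5) (15,38)
edge 0: (6.5,32.5)→(7,1)  cross = 6.5·1 − 7·32.5 = -221.0000; (r_i+r_j)·cross = 13.5·-221.0000 = -2983.5000
edge 1: (7,1)→(20,26.5)  cross = 7·26.5 − 20·1 = 165.5000; (r_i+r_j)·cross = 27·165.5000 = 4468.5000
edge 2: (20,26.5)→(19,31.5)  cross = 20·31.5 − 19·26.5 = 126.5000; (r_i+r_j)·cross = 39·126.5000 = 4933.5000
edge 3: (19,31.5)→(16,38.5)  cross = 19·38.5 − 16·31.5 = 227.5000; (r_i+r_j)·cross = 35·227.5000 = 7962.5000
edge 4: (16,38.5)→(15,38)  cross = 16·38 − 15·38.5 = 30.5000; (r_i+r_j)·cross = 31·30.5000 = 945.5000
edge 5: (15,38)→(6.5,32.5)  cross = 15·32.5 − 6.5·38 = 240.5000; (r_i+r_j)·cross = 21.5·240.5000 = 5170.7500
Σcross = 569.5000 → A = |Σcross|/2 = 284.7500 mm²
Σ(r_i+r_j)·cross = 20497.2500 → first moment M = |Σ|/6 = 3416.2083
R_c = M/A = 3416.2083/284.7500 = 11.9972 mm
θ = 247° = 4.310963 rad
V = θ·R_c·A = 4.310963·11.9972·284.7500 = 14727.149 mm³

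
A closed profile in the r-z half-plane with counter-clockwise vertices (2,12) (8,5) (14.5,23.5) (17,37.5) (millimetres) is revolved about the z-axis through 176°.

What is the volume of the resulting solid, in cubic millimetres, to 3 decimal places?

Volume = 4471.295 mm³

Profile (r,z), 4 vertices: (2,12) (8,5) (14.5,23.5) (17,37.5)
edge 0: (2,12)→(8,5)  cross = 2·5 − 8·12 = -86.0000; (r_i+r_j)·cross = 10·-86.0000 = -860.0000
edge 1: (8,5)→(14.5,23.5)  cross = 8·23.5 − 14.5·5 = 115.5000; (r_i+r_j)·cross = 22.5·115.5000 = 2598.7500
edge 2: (14.5,23.5)→(17,37.5)  cross = 14.5·37.5 − 17·23.5 = 144.2500; (r_i+r_j)·cross = 31.5·144.2500 = 4543.8750
edge 3: (17,37.5)→(2,12)  cross = 17·12 − 2·37.5 = 129.0000; (r_i+r_j)·cross = 19·129.0000 = 2451.0000
Σcross = 302.7500 → A = |Σcross|/2 = 151.3750 mm²
Σ(r_i+r_j)·cross = 8733.6250 → first moment M = |Σ|/6 = 1455.6042
R_c = M/A = 1455.6042/151.3750 = 9.6159 mm
θ = 176° = 3.071779 rad
V = θ·R_c·A = 3.071779·9.6159·151.3750 = 4471.295 mm³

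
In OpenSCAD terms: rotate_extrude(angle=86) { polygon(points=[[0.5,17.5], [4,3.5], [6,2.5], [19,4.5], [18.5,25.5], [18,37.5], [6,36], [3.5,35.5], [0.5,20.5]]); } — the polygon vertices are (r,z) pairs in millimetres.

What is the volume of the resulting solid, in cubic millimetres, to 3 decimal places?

Volume = 8475.208 mm³

Profile (r,z), 9 vertices: (0.5,17.5) (4,3.5) (6,2.5) (19,4.5) (18.5,25.5) (18,37.5) (6,36) (3.5,35.5) (0.5,20.5)
edge 0: (0.5,17.5)→(4,3.5)  cross = 0.5·3.5 − 4·17.5 = -68.2500; (r_i+r_j)·cross = 4.5·-68.2500 = -307.1250
edge 1: (4,3.5)→(6,2.5)  cross = 4·2.5 − 6·3.5 = -11.0000; (r_i+r_j)·cross = 10·-11.0000 = -110.0000
edge 2: (6,2.5)→(19,4.5)  cross = 6·4.5 − 19·2.5 = -20.5000; (r_i+r_j)·cross = 25·-20.5000 = -512.5000
edge 3: (19,4.5)→(18.5,25.5)  cross = 19·25.5 − 18.5·4.5 = 401.2500; (r_i+r_j)·cross = 37.5·401.2500 = 15046.8750
edge 4: (18.5,25.5)→(18,37.5)  cross = 18.5·37.5 − 18·25.5 = 234.7500; (r_i+r_j)·cross = 36.5·234.7500 = 8568.3750
edge 5: (18,37.5)→(6,36)  cross = 18·36 − 6·37.5 = 423.0000; (r_i+r_j)·cross = 24·423.0000 = 10152.0000
edge 6: (6,36)→(3.5,35.5)  cross = 6·35.5 − 3.5·36 = 87.0000; (r_i+r_j)·cross = 9.5·87.0000 = 826.5000
edge 7: (3.5,35.5)→(0.5,20.5)  cross = 3.5·20.5 − 0.5·35.5 = 54.0000; (r_i+r_j)·cross = 4·54.0000 = 216.0000
edge 8: (0.5,20.5)→(0.5,17.5)  cross = 0.5·17.5 − 0.5·20.5 = -1.5000; (r_i+r_j)·cross = 1·-1.5000 = -1.5000
Σcross = 1098.7500 → A = |Σcross|/2 = 549.3750 mm²
Σ(r_i+r_j)·cross = 33878.6250 → first moment M = |Σ|/6 = 5646.4375
R_c = M/A = 5646.4375/549.3750 = 10.2779 mm
θ = 86° = 1.500983 rad
V = θ·R_c·A = 1.500983·10.2779·549.3750 = 8475.208 mm³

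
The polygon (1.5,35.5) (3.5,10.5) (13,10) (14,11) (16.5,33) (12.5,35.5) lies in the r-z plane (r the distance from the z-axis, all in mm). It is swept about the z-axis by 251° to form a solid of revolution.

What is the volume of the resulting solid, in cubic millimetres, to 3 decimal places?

Profile (r,z), 6 vertices: (1.5,35.5) (3.5,10.5) (13,10) (14,11) (16.5,33) (12.5,35.5)
edge 0: (1.5,35.5)→(3.5,10.5)  cross = 1.5·10.5 − 3.5·35.5 = -108.5000; (r_i+r_j)·cross = 5·-108.5000 = -542.5000
edge 1: (3.5,10.5)→(13,10)  cross = 3.5·10 − 13·10.5 = -101.5000; (r_i+r_j)·cross = 16.5·-101.5000 = -1674.7500
edge 2: (13,10)→(14,11)  cross = 13·11 − 14·10 = 3.0000; (r_i+r_j)·cross = 27·3.0000 = 81.0000
edge 3: (14,11)→(16.5,33)  cross = 14·33 − 16.5·11 = 280.5000; (r_i+r_j)·cross = 30.5·280.5000 = 8555.2500
edge 4: (16.5,33)→(12.5,35.5)  cross = 16.5·35.5 − 12.5·33 = 173.2500; (r_i+r_j)·cross = 29·173.2500 = 5024.2500
edge 5: (12.5,35.5)→(1.5,35.5)  cross = 12.5·35.5 − 1.5·35.5 = 390.5000; (r_i+r_j)·cross = 14·390.5000 = 5467.0000
Σcross = 637.2500 → A = |Σcross|/2 = 318.6250 mm²
Σ(r_i+r_j)·cross = 16910.2500 → first moment M = |Σ|/6 = 2818.3750
R_c = M/A = 2818.3750/318.6250 = 8.8454 mm
θ = 251° = 4.380776 rad
V = θ·R_c·A = 4.380776·8.8454·318.6250 = 12346.671 mm³

Volume = 12346.671 mm³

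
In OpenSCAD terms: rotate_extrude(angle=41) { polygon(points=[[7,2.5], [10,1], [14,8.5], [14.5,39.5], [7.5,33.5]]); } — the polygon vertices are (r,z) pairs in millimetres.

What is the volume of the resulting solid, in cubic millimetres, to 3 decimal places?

Volume = 1751.573 mm³

Profile (r,z), 5 vertices: (7,2.5) (10,1) (14,8.5) (14.5,39.5) (7.5,33.5)
edge 0: (7,2.5)→(10,1)  cross = 7·1 − 10·2.5 = -18.0000; (r_i+r_j)·cross = 17·-18.0000 = -306.0000
edge 1: (10,1)→(14,8.5)  cross = 10·8.5 − 14·1 = 71.0000; (r_i+r_j)·cross = 24·71.0000 = 1704.0000
edge 2: (14,8.5)→(14.5,39.5)  cross = 14·39.5 − 14.5·8.5 = 429.7500; (r_i+r_j)·cross = 28.5·429.7500 = 12247.8750
edge 3: (14.5,39.5)→(7.5,33.5)  cross = 14.5·33.5 − 7.5·39.5 = 189.5000; (r_i+r_j)·cross = 22·189.5000 = 4169.0000
edge 4: (7.5,33.5)→(7,2.5)  cross = 7.5·2.5 − 7·33.5 = -215.7500; (r_i+r_j)·cross = 14.5·-215.7500 = -3128.3750
Σcross = 456.5000 → A = |Σcross|/2 = 228.2500 mm²
Σ(r_i+r_j)·cross = 14686.5000 → first moment M = |Σ|/6 = 2447.7500
R_c = M/A = 2447.7500/228.2500 = 10.7240 mm
θ = 41° = 0.715585 rad
V = θ·R_c·A = 0.715585·10.7240·228.2500 = 1751.573 mm³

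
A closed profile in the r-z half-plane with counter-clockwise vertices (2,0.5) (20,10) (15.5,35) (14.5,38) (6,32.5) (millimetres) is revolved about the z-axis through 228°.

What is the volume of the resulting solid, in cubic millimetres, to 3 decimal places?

Volume = 17577.538 mm³

Profile (r,z), 5 vertices: (2,0.5) (20,10) (15.5,35) (14.5,38) (6,32.5)
edge 0: (2,0.5)→(20,10)  cross = 2·10 − 20·0.5 = 10.0000; (r_i+r_j)·cross = 22·10.0000 = 220.0000
edge 1: (20,10)→(15.5,35)  cross = 20·35 − 15.5·10 = 545.0000; (r_i+r_j)·cross = 35.5·545.0000 = 19347.5000
edge 2: (15.5,35)→(14.5,38)  cross = 15.5·38 − 14.5·35 = 81.5000; (r_i+r_j)·cross = 30·81.5000 = 2445.0000
edge 3: (14.5,38)→(6,32.5)  cross = 14.5·32.5 − 6·38 = 243.2500; (r_i+r_j)·cross = 20.5·243.2500 = 4986.6250
edge 4: (6,32.5)→(2,0.5)  cross = 6·0.5 − 2·32.5 = -62.0000; (r_i+r_j)·cross = 8·-62.0000 = -496.0000
Σcross = 817.7500 → A = |Σcross|/2 = 408.8750 mm²
Σ(r_i+r_j)·cross = 26503.1250 → first moment M = |Σ|/6 = 4417.1875
R_c = M/A = 4417.1875/408.8750 = 10.8033 mm
θ = 228° = 3.979351 rad
V = θ·R_c·A = 3.979351·10.8033·408.8750 = 17577.538 mm³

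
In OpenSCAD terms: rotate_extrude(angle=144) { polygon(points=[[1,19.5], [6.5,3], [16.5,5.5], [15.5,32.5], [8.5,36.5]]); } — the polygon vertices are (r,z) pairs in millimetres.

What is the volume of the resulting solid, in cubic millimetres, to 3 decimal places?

Profile (r,z), 5 vertices: (1,19.5) (6.5,3) (16.5,5.5) (15.5,32.5) (8.5,36.5)
edge 0: (1,19.5)→(6.5,3)  cross = 1·3 − 6.5·19.5 = -123.7500; (r_i+r_j)·cross = 7.5·-123.7500 = -928.1250
edge 1: (6.5,3)→(16.5,5.5)  cross = 6.5·5.5 − 16.5·3 = -13.7500; (r_i+r_j)·cross = 23·-13.7500 = -316.2500
edge 2: (16.5,5.5)→(15.5,32.5)  cross = 16.5·32.5 − 15.5·5.5 = 451.0000; (r_i+r_j)·cross = 32·451.0000 = 14432.0000
edge 3: (15.5,32.5)→(8.5,36.5)  cross = 15.5·36.5 − 8.5·32.5 = 289.5000; (r_i+r_j)·cross = 24·289.5000 = 6948.0000
edge 4: (8.5,36.5)→(1,19.5)  cross = 8.5·19.5 − 1·36.5 = 129.2500; (r_i+r_j)·cross = 9.5·129.2500 = 1227.8750
Σcross = 732.2500 → A = |Σcross|/2 = 366.1250 mm²
Σ(r_i+r_j)·cross = 21363.5000 → first moment M = |Σ|/6 = 3560.5833
R_c = M/A = 3560.5833/366.1250 = 9.7250 mm
θ = 144° = 2.513274 rad
V = θ·R_c·A = 2.513274·9.7250·366.1250 = 8948.722 mm³

Volume = 8948.722 mm³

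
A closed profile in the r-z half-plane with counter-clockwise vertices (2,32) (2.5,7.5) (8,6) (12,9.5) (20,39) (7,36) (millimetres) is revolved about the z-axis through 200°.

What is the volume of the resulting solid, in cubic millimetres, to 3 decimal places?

Profile (r,z), 6 vertices: (2,32) (2.5,7.5) (8,6) (12,9.5) (20,39) (7,36)
edge 0: (2,32)→(2.5,7.5)  cross = 2·7.5 − 2.5·32 = -65.0000; (r_i+r_j)·cross = 4.5·-65.0000 = -292.5000
edge 1: (2.5,7.5)→(8,6)  cross = 2.5·6 − 8·7.5 = -45.0000; (r_i+r_j)·cross = 10.5·-45.0000 = -472.5000
edge 2: (8,6)→(12,9.5)  cross = 8·9.5 − 12·6 = 4.0000; (r_i+r_j)·cross = 20·4.0000 = 80.0000
edge 3: (12,9.5)→(20,39)  cross = 12·39 − 20·9.5 = 278.0000; (r_i+r_j)·cross = 32·278.0000 = 8896.0000
edge 4: (20,39)→(7,36)  cross = 20·36 − 7·39 = 447.0000; (r_i+r_j)·cross = 27·447.0000 = 12069.0000
edge 5: (7,36)→(2,32)  cross = 7·32 − 2·36 = 152.0000; (r_i+r_j)·cross = 9·152.0000 = 1368.0000
Σcross = 771.0000 → A = |Σcross|/2 = 385.5000 mm²
Σ(r_i+r_j)·cross = 21648.0000 → first moment M = |Σ|/6 = 3608.0000
R_c = M/A = 3608.0000/385.5000 = 9.3593 mm
θ = 200° = 3.490659 rad
V = θ·R_c·A = 3.490659·9.3593·385.5000 = 12594.296 mm³

Volume = 12594.296 mm³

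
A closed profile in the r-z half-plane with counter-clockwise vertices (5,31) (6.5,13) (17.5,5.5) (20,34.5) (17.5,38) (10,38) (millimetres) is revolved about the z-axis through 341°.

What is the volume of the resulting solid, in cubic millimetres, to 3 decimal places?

Profile (r,z), 6 vertices: (5,31) (6.5,13) (17.5,5.5) (20,34.5) (17.5,38) (10,38)
edge 0: (5,31)→(6.5,13)  cross = 5·13 − 6.5·31 = -136.5000; (r_i+r_j)·cross = 11.5·-136.5000 = -1569.7500
edge 1: (6.5,13)→(17.5,5.5)  cross = 6.5·5.5 − 17.5·13 = -191.7500; (r_i+r_j)·cross = 24·-191.7500 = -4602.0000
edge 2: (17.5,5.5)→(20,34.5)  cross = 17.5·34.5 − 20·5.5 = 493.7500; (r_i+r_j)·cross = 37.5·493.7500 = 18515.6250
edge 3: (20,34.5)→(17.5,38)  cross = 20·38 − 17.5·34.5 = 156.2500; (r_i+r_j)·cross = 37.5·156.2500 = 5859.3750
edge 4: (17.5,38)→(10,38)  cross = 17.5·38 − 10·38 = 285.0000; (r_i+r_j)·cross = 27.5·285.0000 = 7837.5000
edge 5: (10,38)→(5,31)  cross = 10·31 − 5·38 = 120.0000; (r_i+r_j)·cross = 15·120.0000 = 1800.0000
Σcross = 726.7500 → A = |Σcross|/2 = 363.3750 mm²
Σ(r_i+r_j)·cross = 27840.7500 → first moment M = |Σ|/6 = 4640.1250
R_c = M/A = 4640.1250/363.3750 = 12.7695 mm
θ = 341° = 5.951573 rad
V = θ·R_c·A = 5.951573·12.7695·363.3750 = 27616.042 mm³

Volume = 27616.042 mm³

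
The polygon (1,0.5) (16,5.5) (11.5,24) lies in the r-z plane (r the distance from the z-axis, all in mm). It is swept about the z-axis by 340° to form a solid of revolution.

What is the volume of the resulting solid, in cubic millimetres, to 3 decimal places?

Volume = 8456.120 mm³

Profile (r,z), 3 vertices: (1,0.5) (16,5.5) (11.5,24)
edge 0: (1,0.5)→(16,5.5)  cross = 1·5.5 − 16·0.5 = -2.5000; (r_i+r_j)·cross = 17·-2.5000 = -42.5000
edge 1: (16,5.5)→(11.5,24)  cross = 16·24 − 11.5·5.5 = 320.7500; (r_i+r_j)·cross = 27.5·320.7500 = 8820.6250
edge 2: (11.5,24)→(1,0.5)  cross = 11.5·0.5 − 1·24 = -18.2500; (r_i+r_j)·cross = 12.5·-18.2500 = -228.1250
Σcross = 300.0000 → A = |Σcross|/2 = 150.0000 mm²
Σ(r_i+r_j)·cross = 8550.0000 → first moment M = |Σ|/6 = 1425.0000
R_c = M/A = 1425.0000/150.0000 = 9.5000 mm
θ = 340° = 5.934119 rad
V = θ·R_c·A = 5.934119·9.5000·150.0000 = 8456.120 mm³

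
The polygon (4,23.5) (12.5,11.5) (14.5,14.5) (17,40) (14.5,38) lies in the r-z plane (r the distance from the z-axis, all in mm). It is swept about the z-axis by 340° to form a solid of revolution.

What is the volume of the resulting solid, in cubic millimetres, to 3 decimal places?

Volume = 12243.819 mm³

Profile (r,z), 5 vertices: (4,23.5) (12.5,11.5) (14.5,14.5) (17,40) (14.5,38)
edge 0: (4,23.5)→(12.5,11.5)  cross = 4·11.5 − 12.5·23.5 = -247.7500; (r_i+r_j)·cross = 16.5·-247.7500 = -4087.8750
edge 1: (12.5,11.5)→(14.5,14.5)  cross = 12.5·14.5 − 14.5·11.5 = 14.5000; (r_i+r_j)·cross = 27·14.5000 = 391.5000
edge 2: (14.5,14.5)→(17,40)  cross = 14.5·40 − 17·14.5 = 333.5000; (r_i+r_j)·cross = 31.5·333.5000 = 10505.2500
edge 3: (17,40)→(14.5,38)  cross = 17·38 − 14.5·40 = 66.0000; (r_i+r_j)·cross = 31.5·66.0000 = 2079.0000
edge 4: (14.5,38)→(4,23.5)  cross = 14.5·23.5 − 4·38 = 188.7500; (r_i+r_j)·cross = 18.5·188.7500 = 3491.8750
Σcross = 355.0000 → A = |Σcross|/2 = 177.5000 mm²
Σ(r_i+r_j)·cross = 12379.7500 → first moment M = |Σ|/6 = 2063.2917
R_c = M/A = 2063.2917/177.5000 = 11.6242 mm
θ = 340° = 5.934119 rad
V = θ·R_c·A = 5.934119·11.6242·177.5000 = 12243.819 mm³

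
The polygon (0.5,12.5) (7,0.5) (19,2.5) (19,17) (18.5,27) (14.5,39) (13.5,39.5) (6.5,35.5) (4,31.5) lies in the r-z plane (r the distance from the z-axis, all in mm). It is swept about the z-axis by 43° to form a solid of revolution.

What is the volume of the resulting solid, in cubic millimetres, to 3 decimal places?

Profile (r,z), 9 vertices: (0.5,12.5) (7,0.5) (19,2.5) (19,17) (18.5,27) (14.5,39) (13.5,39.5) (6.5,35.5) (4,31.5)
edge 0: (0.5,12.5)→(7,0.5)  cross = 0.5·0.5 − 7·12.5 = -87.2500; (r_i+r_j)·cross = 7.5·-87.2500 = -654.3750
edge 1: (7,0.5)→(19,2.5)  cross = 7·2.5 − 19·0.5 = 8.0000; (r_i+r_j)·cross = 26·8.0000 = 208.0000
edge 2: (19,2.5)→(19,17)  cross = 19·17 − 19·2.5 = 275.5000; (r_i+r_j)·cross = 38·275.5000 = 10469.0000
edge 3: (19,17)→(18.5,27)  cross = 19·27 − 18.5·17 = 198.5000; (r_i+r_j)·cross = 37.5·198.5000 = 7443.7500
edge 4: (18.5,27)→(14.5,39)  cross = 18.5·39 − 14.5·27 = 330.0000; (r_i+r_j)·cross = 33·330.0000 = 10890.0000
edge 5: (14.5,39)→(13.5,39.5)  cross = 14.5·39.5 − 13.5·39 = 46.2500; (r_i+r_j)·cross = 28·46.2500 = 1295.0000
edge 6: (13.5,39.5)→(6.5,35.5)  cross = 13.5·35.5 − 6.5·39.5 = 222.5000; (r_i+r_j)·cross = 20·222.5000 = 4450.0000
edge 7: (6.5,35.5)→(4,31.5)  cross = 6.5·31.5 − 4·35.5 = 62.7500; (r_i+r_j)·cross = 10.5·62.7500 = 658.8750
edge 8: (4,31.5)→(0.5,12.5)  cross = 4·12.5 − 0.5·31.5 = 34.2500; (r_i+r_j)·cross = 4.5·34.2500 = 154.1250
Σcross = 1090.5000 → A = |Σcross|/2 = 545.2500 mm²
Σ(r_i+r_j)·cross = 34914.3750 → first moment M = |Σ|/6 = 5819.0625
R_c = M/A = 5819.0625/545.2500 = 10.6723 mm
θ = 43° = 0.750492 rad
V = θ·R_c·A = 0.750492·10.6723·545.2500 = 4367.157 mm³

Volume = 4367.157 mm³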